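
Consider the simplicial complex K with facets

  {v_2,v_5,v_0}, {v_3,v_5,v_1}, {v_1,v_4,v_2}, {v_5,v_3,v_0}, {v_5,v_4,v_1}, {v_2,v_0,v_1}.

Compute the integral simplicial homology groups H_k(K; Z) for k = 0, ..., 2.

K has 6 vertices, 12 edges, 6 triangles.
rank ∂_0 = 0, rank ∂_1 = 5 ⇒ b_0 = 6 − 0 − 5 = 1; all invariant factors of ∂_1 are 1 so no torsion. So H_0 = Z.
rank ∂_1 = 5, rank ∂_2 = 6 ⇒ b_1 = 12 − 5 − 6 = 1; all invariant factors of ∂_2 are 1 so no torsion. So H_1 = Z.
rank ∂_2 = 6, rank ∂_3 = 0 ⇒ b_2 = 6 − 6 − 0 = 0. So H_2 = 0.

H_0 = Z,  H_1 = Z,  H_2 = 0.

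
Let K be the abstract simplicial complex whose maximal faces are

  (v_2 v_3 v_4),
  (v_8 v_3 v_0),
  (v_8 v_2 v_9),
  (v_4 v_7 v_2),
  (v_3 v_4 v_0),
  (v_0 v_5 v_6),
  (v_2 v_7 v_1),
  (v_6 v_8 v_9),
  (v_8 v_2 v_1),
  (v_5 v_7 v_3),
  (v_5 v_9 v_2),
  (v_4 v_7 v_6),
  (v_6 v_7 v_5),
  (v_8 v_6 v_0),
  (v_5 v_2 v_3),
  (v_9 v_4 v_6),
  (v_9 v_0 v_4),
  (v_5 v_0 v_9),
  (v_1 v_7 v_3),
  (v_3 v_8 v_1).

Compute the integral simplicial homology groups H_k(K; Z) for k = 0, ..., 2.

H_0 ≅ Z,  H_1 ≅ Z × Z/2,  H_2 = 0.

Fix the vertex order v_0 < v_1 < v_2 < v_3 < v_4 < v_5 < v_6 < v_7 < v_8 < v_9 and write every simplex with vertices in increasing order. Then dim K = 2 and the simplices of K are:

  0-simplices (10): [v_0], [v_1], [v_2], [v_3], [v_4], [v_5], [v_6], [v_7], [v_8], [v_9]
  1-simplices (30): (30 of them)
  2-simplices (20): (20 of them)

so the chain groups are C_0 ≅ Z^10, C_1 ≅ Z^30, C_2 ≅ Z^20.

The boundary map ∂_1: C_1 → C_0 is given by ∂[p,q] = [q] − [p]. For instance
  ∂[v_8,v_9] = [v_9] − [v_8].
This gives a 10×30 integer matrix of rank 9; reducing to Smith normal form yields diagonal entries (1,1,1,1,1,1,1,1,1).

∂_2: C_2 → C_1 acts by ∂[p,q,r] = [q,r] − [p,r] + [p,q]. For instance
  ∂[v_0,v_5,v_6] = [v_5,v_6] − [v_0,v_6] + [v_0,v_5],
  ∂[v_1,v_2,v_8] = [v_2,v_8] − [v_1,v_8] + [v_1,v_2].
This gives a 30×20 integer matrix of rank 20; reducing to Smith normal form yields diagonal entries (1,1,1,1,1,1,1,1,1,1,1,1,1,1,1,1,1,1,1,2).

From H_k ≅ ker(∂_k) / im(∂_{k+1}) we obtain:

  H_0: rank C_0 − rank ∂_1 = 10 − 9 = 1, and the invariant factors of ∂_1 are all 1, so H_0 = Z.
  H_1: rank ker ∂_1 − rank ∂_2 = (30 − 9) − 20 = 1, and ∂_2 has invariant factor 2 > 1, so H_1 = Z × Z/2.
  H_2: rank ker ∂_2 − rank ∂_3 = (20 − 20) − 0 = 0, and there is no ∂_3, so H_2 = 0.

As a check, the Euler characteristic is 10 − 30 + 20 = 0, which agrees with 1 − 1 + 0 = 0.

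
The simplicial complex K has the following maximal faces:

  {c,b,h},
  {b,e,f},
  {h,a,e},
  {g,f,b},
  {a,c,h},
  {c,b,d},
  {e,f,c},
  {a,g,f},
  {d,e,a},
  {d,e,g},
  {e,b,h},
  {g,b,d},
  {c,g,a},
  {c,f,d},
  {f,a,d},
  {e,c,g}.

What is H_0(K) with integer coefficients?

H_0 ≅ Z.

Fix the vertex order a < b < c < d < e < f < g < h and write every simplex with vertices in increasing order. Then dim K = 2 and the simplices of K are:

  0-simplices (8): a, b, c, d, e, f, g, h
  1-simplices (24): ac, ad, ae, af, ag, ah, bc, bd, be, bf, bg, bh, cd, ce, cf, cg, ch, de, df, dg, ef, eg, eh, fg
  2-simplices (16): acg, ach, ade, adf, aeh, afg, bcd, bch, bdg, bef, beh, bfg, cdf, cef, ceg, deg

Hence C_0 ≅ Z^8, C_1 ≅ Z^24, C_2 ≅ Z^16.

The boundary map ∂_1: C_1 → C_0 maps an edge to its endpoints' difference, ∂[p,q] = q − p.
The 8×24 boundary matrix has rank 7 and Smith normal form diag(1,1,1,1,1,1,1).

The boundary map ∂_2: C_2 → C_1 maps a triangle to the signed sum of its edges. For instance
  ∂cdf = df − cf + cd,
  ∂cef = ef − cf + ce.
As a 24×16 matrix over Z this has rank 15, with invariant factors (1,1,1,1,1,1,1,1,1,1,1,1,1,1,1).

Now H_k = ker ∂_k / im ∂_{k+1}, so:

  H_0: rank C_0 − rank ∂_1 = 8 − 7 = 1, and the invariant factors of ∂_1 are all 1, so H_0 ≅ Z.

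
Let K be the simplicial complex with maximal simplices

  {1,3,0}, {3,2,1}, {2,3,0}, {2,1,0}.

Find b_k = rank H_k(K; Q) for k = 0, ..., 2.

b_0 = 1, b_1 = 0, b_2 = 1.

We work with the vertex ordering 0 < 1 < 2 < 3. The simplices of K, each written with vertices in increasing order, are:

  0-simplices (4): [0], [1], [2], [3]
  1-simplices (6): [0,1], [0,2], [0,3], [1,2], [1,3], [2,3]
  2-simplices (4): [0,1,2], [0,1,3], [0,2,3], [1,2,3]

giving chain groups C_0 ≅ Z^4, C_1 ≅ Z^6, C_2 ≅ Z^4.

∂_1: C_1 → C_0 is given by ∂[p,q] = [q] − [p].
This gives a 4×6 integer matrix of rank 3; reducing to Smith normal form yields diagonal entries (1,1,1).

The boundary map ∂_2: C_2 → C_1 maps a triangle to the signed sum of its edges. For instance
  ∂[0,2,3] = [2,3] − [0,3] + [0,2],
  ∂[0,1,2] = [1,2] − [0,2] + [0,1].
The 6×4 boundary matrix has rank 3 and Smith normal form diag(1,1,1).

Now H_k = ker ∂_k / im ∂_{k+1}, so:

  H_0: rank C_0 − rank ∂_1 = 4 − 3 = 1, and the invariant factors of ∂_1 are all 1, so H_0 ≅ Z.
  H_1: rank ker ∂_1 − rank ∂_2 = (6 − 3) − 3 = 0, and the invariant factors of ∂_2 are all 1, so H_1 ≅ 0.
  H_2: rank ker ∂_2 − rank ∂_3 = (4 − 3) − 0 = 1, and there is no ∂_3, so H_2 ≅ Z.

Hence the Betti numbers are b_0 = 1, b_1 = 0, b_2 = 1.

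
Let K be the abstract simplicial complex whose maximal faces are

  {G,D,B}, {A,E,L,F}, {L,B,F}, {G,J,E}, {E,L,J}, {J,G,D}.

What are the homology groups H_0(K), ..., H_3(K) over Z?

H_0 ≅ Z,  H_1 ≅ Z,  H_2 = 0,  H_3 = 0.

Take the total order A < B < D < E < F < G < J < L on the vertex set. Then K (dimension 3) consists of the simplices:

  0-simplices (8): A, B, D, E, F, G, J, L
  1-simplices (16): AE, AF, AL, BD, BF, BG, BL, DG, DJ, EF, EG, EJ, EL, FL, GJ, JL
  2-simplices (9): AEF, AEL, AFL, BDG, BFL, DGJ, EFL, EGJ, EJL
  3-simplices (1): AEFL

Hence C_0 ≅ Z^8, C_1 ≅ Z^16, C_2 ≅ Z^9, C_3 ≅ Z^1.

∂_1: C_1 → C_0 is given by ∂[p,q] = [q] − [p]. For instance
  ∂AE = E − A.
The 8×16 boundary matrix has rank 7 and Smith normal form diag(1,1,1,1,1,1,1).

∂_2: C_2 → C_1 maps a triangle to the signed sum of its edges. For instance
  ∂BDG = DG − BG + BD,
  ∂BFL = FL − BL + BF.
The 16×9 boundary matrix has rank 8 and Smith normal form diag(1,1,1,1,1,1,1,1).

The boundary map ∂_3: C_3 → C_2 sends each 3-simplex σ to the alternating sum Σ_i (−1)^i (σ with its i-th vertex removed). For instance
  ∂AEFL = EFL − AFL + AEL − AEF.
The resulting 9×1 matrix has rank 1, and its Smith normal form has invariant factors (1).

Computing H_k = (kernel of ∂_k) / (image of ∂_{k+1}):

  H_0: rank C_0 − rank ∂_1 = 8 − 7 = 1, and the invariant factors of ∂_1 are all 1, so H_0 = Z.
  H_1: rank ker ∂_1 − rank ∂_2 = (16 − 7) − 8 = 1, and the invariant factors of ∂_2 are all 1, so H_1 = Z.
  H_2: rank ker ∂_2 − rank ∂_3 = (9 − 8) − 1 = 0, and the invariant factors of ∂_3 are all 1, so H_2 = 0.
  H_3: rank ker ∂_3 − rank ∂_4 = (1 − 1) − 0 = 0, and there is no ∂_4, so H_3 = 0.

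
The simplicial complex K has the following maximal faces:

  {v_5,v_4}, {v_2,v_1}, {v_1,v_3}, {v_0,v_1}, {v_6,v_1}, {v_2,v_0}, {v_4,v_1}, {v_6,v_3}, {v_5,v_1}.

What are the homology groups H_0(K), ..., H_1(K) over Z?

Take the total order v_0 < v_1 < v_2 < v_3 < v_4 < v_5 < v_6 on the vertex set. Then K (dimension 1) consists of the simplices:

  0-simplices (7): [v_0], [v_1], [v_2], [v_3], [v_4], [v_5], [v_6]
  1-simplices (9): [v_0,v_1], [v_0,v_2], [v_1,v_2], [v_1,v_3], [v_1,v_4], [v_1,v_5], [v_1,v_6], [v_3,v_6], [v_4,v_5]

so the chain groups are C_0 ≅ Z^7, C_1 ≅ Z^9.

Boundary ∂_1: C_1 → C_0 maps an edge to its endpoints' difference, ∂[p,q] = q − p.
As a 7×9 matrix over Z this has rank 6, with invariant factors (1,1,1,1,1,1).

From H_k ≅ ker(∂_k) / im(∂_{k+1}) we obtain:

  H_0: rank C_0 − rank ∂_1 = 7 − 6 = 1, and the invariant factors of ∂_1 are all 1, so H_0 = Z.
  H_1: rank ker ∂_1 − rank ∂_2 = (9 − 6) − 0 = 3, and there is no ∂_2, so H_1 = Z^3.

(K is a triangulation of a wedge of 3 circles.)

H_0 ≅ Z,  H_1 ≅ Z^3.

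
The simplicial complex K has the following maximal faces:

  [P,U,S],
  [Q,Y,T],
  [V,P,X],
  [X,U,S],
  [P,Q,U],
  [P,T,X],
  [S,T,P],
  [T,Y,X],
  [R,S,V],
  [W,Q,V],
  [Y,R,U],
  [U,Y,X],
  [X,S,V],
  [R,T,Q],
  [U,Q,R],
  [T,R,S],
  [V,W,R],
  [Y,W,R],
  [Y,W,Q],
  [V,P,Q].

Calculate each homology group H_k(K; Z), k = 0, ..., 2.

H_0 ≅ Z,  H_1 ≅ Z ⊕ Z/2,  H_2 = 0.

Fix the vertex order P < Q < R < S < T < U < V < W < X < Y and write every simplex with vertices in increasing order. Then dim K = 2 and the simplices of K are:

  0-simplices (10): P, Q, R, S, T, U, V, W, X, Y
  1-simplices (30): PQ, PS, PT, PU, PV, PX, QR, QT, QU, QV, QW, QY, RS, RT, RU, RV, RW, RY, ST, SU, SV, SX, TX, TY, UX, UY, VW, VX, WY, XY
  2-simplices (20): PQU, PQV, PST, PSU, PTX, PVX, QRT, QRU, QTY, QVW, QWY, RST, RSV, RUY, RVW, RWY, SUX, SVX, TXY, UXY

Hence C_0 ≅ Z^10, C_1 ≅ Z^30, C_2 ≅ Z^20.

Boundary ∂_1: C_1 → C_0 sends each edge [p,q] (with p < q) to q − p. For instance
  ∂SU = U − S.
The 10×30 boundary matrix has rank 9 and Smith normal form diag(1,1,1,1,1,1,1,1,1).

∂_2: C_2 → C_1 sends each 2-simplex [p,q,r] to [q,r] − [p,r] + [p,q]. For instance
  ∂UXY = XY − UY + UX,
  ∂QTY = TY − QY + QT.
This gives a 30×20 integer matrix of rank 20; reducing to Smith normal form yields diagonal entries (1,1,1,1,1,1,1,1,1,1,1,1,1,1,1,1,1,1,1,2).

Computing H_k = (kernel of ∂_k) / (image of ∂_{k+1}):

  H_0: rank C_0 − rank ∂_1 = 10 − 9 = 1, and the invariant factors of ∂_1 are all 1, so H_0 = Z.
  H_1: rank ker ∂_1 − rank ∂_2 = (30 − 9) − 20 = 1, and ∂_2 has invariant factor 2 > 1, so H_1 = Z ⊕ Z/2.
  H_2: rank ker ∂_2 − rank ∂_3 = (20 − 20) − 0 = 0, and there is no ∂_3, so H_2 = 0.

As a check, the Euler characteristic is 10 − 30 + 20 = 0, which agrees with 1 − 1 + 0 = 0.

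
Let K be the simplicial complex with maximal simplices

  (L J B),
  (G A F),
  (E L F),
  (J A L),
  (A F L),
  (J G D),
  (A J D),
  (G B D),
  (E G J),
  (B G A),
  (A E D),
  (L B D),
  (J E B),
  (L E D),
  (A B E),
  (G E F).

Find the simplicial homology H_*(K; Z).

Fix the vertex order A < B < D < E < F < G < J < L and write every simplex with vertices in increasing order. Then dim K = 2 and the simplices of K are:

  0-simplices (8): A, B, D, E, F, G, J, L
  1-simplices (24): AB, AD, AE, AF, AG, AJ, AL, BD, BE, BG, BJ, BL, DE, DG, DJ, DL, EF, EG, EJ, EL, FG, FL, GJ, JL
  2-simplices (16): ABE, ABG, ADE, ADJ, AFG, AFL, AJL, BDG, BDL, BEJ, BJL, DEL, DGJ, EFG, EFL, EGJ

Hence C_0 ≅ Z^8, C_1 ≅ Z^24, C_2 ≅ Z^16.

∂_1: C_1 → C_0 sends each edge [p,q] (with p < q) to q − p. For instance
  ∂AJ = J − A.
The resulting 8×24 matrix has rank 7, and its Smith normal form has invariant factors (1,1,1,1,1,1,1).

∂_2: C_2 → C_1 acts by ∂[p,q,r] = [q,r] − [p,r] + [p,q]. For instance
  ∂EGJ = GJ − EJ + EG,
  ∂DGJ = GJ − DJ + DG.
The resulting 24×16 matrix has rank 15, and its Smith normal form has invariant factors (1,1,1,1,1,1,1,1,1,1,1,1,1,1,1).

Reading off H_k = ker ∂_k / im ∂_{k+1}:

  H_0: rank C_0 − rank ∂_1 = 8 − 7 = 1, and the invariant factors of ∂_1 are all 1, so H_0 = Z.
  H_1: rank ker ∂_1 − rank ∂_2 = (24 − 7) − 15 = 2, and the invariant factors of ∂_2 are all 1, so H_1 = Z^2.
  H_2: rank ker ∂_2 − rank ∂_3 = (16 − 15) − 0 = 1, and there is no ∂_3, so H_2 = Z.

As a check, the Euler characteristic is 8 − 24 + 16 = 0, which agrees with 1 − 2 + 1 = 0.
(K is a triangulation of the torus T^2.)

H_0 = Z,  H_1 = Z^2,  H_2 = Z.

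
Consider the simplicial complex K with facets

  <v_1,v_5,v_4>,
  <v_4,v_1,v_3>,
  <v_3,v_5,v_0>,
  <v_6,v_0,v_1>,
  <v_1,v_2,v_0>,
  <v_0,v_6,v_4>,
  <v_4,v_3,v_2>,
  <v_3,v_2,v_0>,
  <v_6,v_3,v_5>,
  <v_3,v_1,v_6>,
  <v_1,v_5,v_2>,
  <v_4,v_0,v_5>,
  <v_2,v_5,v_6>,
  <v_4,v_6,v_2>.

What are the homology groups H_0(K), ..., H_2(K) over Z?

H_0 = Z,  H_1 = Z^2,  H_2 = Z.

Fix the vertex order v_0 < v_1 < v_2 < v_3 < v_4 < v_5 < v_6 and write every simplex with vertices in increasing order. Then dim K = 2 and the simplices of K are:

  0-simplices (7): [v_0], [v_1], [v_2], [v_3], [v_4], [v_5], [v_6]
  1-simplices (21): (21 of them)
  2-simplices (14): (14 of them)

Hence C_0 ≅ Z^7, C_1 ≅ Z^21, C_2 ≅ Z^14.

∂_1: C_1 → C_0 maps an edge to its endpoints' difference, ∂[p,q] = q − p.
This gives a 7×21 integer matrix of rank 6; reducing to Smith normal form yields diagonal entries (1,1,1,1,1,1).

∂_2: C_2 → C_1 maps a triangle to the signed sum of its edges. For instance
  ∂[v_0,v_4,v_6] = [v_4,v_6] − [v_0,v_6] + [v_0,v_4],
  ∂[v_0,v_2,v_3] = [v_2,v_3] − [v_0,v_3] + [v_0,v_2].
The 21×14 boundary matrix has rank 13 and Smith normal form diag(1,1,1,1,1,1,1,1,1,1,1,1,1).

Now H_k = ker ∂_k / im ∂_{k+1}, so:

  H_0: rank C_0 − rank ∂_1 = 7 − 6 = 1, and the invariant factors of ∂_1 are all 1, so H_0 ≅ Z.
  H_1: rank ker ∂_1 − rank ∂_2 = (21 − 6) − 13 = 2, and the invariant factors of ∂_2 are all 1, so H_1 ≅ Z^2.
  H_2: rank ker ∂_2 − rank ∂_3 = (14 − 13) − 0 = 1, and there is no ∂_3, so H_2 ≅ Z.

As a check, the Euler characteristic is 7 − 21 + 14 = 0, which agrees with 1 − 2 + 1 = 0.
(K is a triangulation of the torus T^2.)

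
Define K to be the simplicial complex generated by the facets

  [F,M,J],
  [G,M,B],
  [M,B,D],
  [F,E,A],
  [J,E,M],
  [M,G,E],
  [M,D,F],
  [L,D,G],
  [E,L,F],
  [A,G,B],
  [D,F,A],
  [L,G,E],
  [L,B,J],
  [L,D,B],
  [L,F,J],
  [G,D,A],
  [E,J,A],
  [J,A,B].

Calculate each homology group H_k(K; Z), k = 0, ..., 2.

H_0 ≅ Z,  H_1 ≅ Z ⊕ Z/2,  H_2 = 0.

We work with the vertex ordering A < B < D < E < F < G < J < L < M. The simplices of K, each written with vertices in increasing order, are:

  0-simplices (9): A, B, D, E, F, G, J, L, M
  1-simplices (27): AB, AD, AE, AF, AG, AJ, BD, BG, BJ, BL, BM, DF, DG, DL, DM, EF, EG, EJ, EL, EM, FJ, FL, FM, GL, GM, JL, JM
  2-simplices (18): ABG, ABJ, ADF, ADG, AEF, AEJ, BDL, BDM, BGM, BJL, DFM, DGL, EFL, EGL, EGM, EJM, FJL, FJM

Hence C_0 ≅ Z^9, C_1 ≅ Z^27, C_2 ≅ Z^18.

The boundary map ∂_1: C_1 → C_0 sends each edge [p,q] (with p < q) to q − p.
As a 9×27 matrix over Z this has rank 8, with invariant factors (1,1,1,1,1,1,1,1).

The boundary map ∂_2: C_2 → C_1 sends each 2-simplex [p,q,r] to [q,r] − [p,r] + [p,q]. For instance
  ∂ADG = DG − AG + AD,
  ∂DGL = GL − DL + DG.
The 27×18 boundary matrix has rank 18 and Smith normal form diag(1,1,1,1,1,1,1,1,1,1,1,1,1,1,1,1,1,2).

Computing H_k = (kernel of ∂_k) / (image of ∂_{k+1}):

  H_0: rank C_0 − rank ∂_1 = 9 − 8 = 1, and the invariant factors of ∂_1 are all 1, so H_0 = Z.
  H_1: rank ker ∂_1 − rank ∂_2 = (27 − 8) − 18 = 1, and ∂_2 has invariant factor 2 > 1, so H_1 = Z ⊕ Z/2.
  H_2: rank ker ∂_2 − rank ∂_3 = (18 − 18) − 0 = 0, and there is no ∂_3, so H_2 = 0.

(K is a triangulation of the Klein bottle.)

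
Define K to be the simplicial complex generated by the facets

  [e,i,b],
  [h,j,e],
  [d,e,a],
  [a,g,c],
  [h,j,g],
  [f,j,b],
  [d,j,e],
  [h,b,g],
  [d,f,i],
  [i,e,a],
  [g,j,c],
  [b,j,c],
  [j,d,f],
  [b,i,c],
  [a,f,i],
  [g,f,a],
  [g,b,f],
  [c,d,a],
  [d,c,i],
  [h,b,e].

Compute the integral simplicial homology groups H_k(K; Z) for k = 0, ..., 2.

H_0 ≅ Z,  H_1 ≅ Z ⊕ Z/2Z,  H_2 = 0.

Order the vertices as a < b < c < d < e < f < g < h < i < j. Listing each simplex with vertices in this order, K has dimension 2 with simplices:

  0-simplices (10): a, b, c, d, e, f, g, h, i, j
  1-simplices (30): ac, ad, ae, af, ag, ai, bc, be, bf, bg, bh, bi, bj, cd, cg, ci, cj, de, df, di, dj, eh, ei, ej, fg, fi, fj, gh, gj, hj
  2-simplices (20): acd, acg, ade, aei, afg, afi, bci, bcj, beh, bei, bfg, bfj, bgh, cdi, cgj, dej, dfi, dfj, ehj, ghj

giving chain groups C_0 ≅ Z^10, C_1 ≅ Z^30, C_2 ≅ Z^20.

Boundary ∂_1: C_1 → C_0 maps an edge to its endpoints' difference, ∂[p,q] = q − p.
The resulting 10×30 matrix has rank 9, and its Smith normal form has invariant factors (1,1,1,1,1,1,1,1,1).

∂_2: C_2 → C_1 sends each 2-simplex [p,q,r] to [q,r] − [p,r] + [p,q]. For instance
  ∂acg = cg − ag + ac,
  ∂cgj = gj − cj + cg.
As a 30×20 matrix over Z this has rank 20, with invariant factors (1,1,1,1,1,1,1,1,1,1,1,1,1,1,1,1,1,1,1,2).

From H_k ≅ ker(∂_k) / im(∂_{k+1}) we obtain:

  H_0: rank C_0 − rank ∂_1 = 10 − 9 = 1, and the invariant factors of ∂_1 are all 1, so H_0 ≅ Z.
  H_1: rank ker ∂_1 − rank ∂_2 = (30 − 9) − 20 = 1, and ∂_2 has invariant factor 2 > 1, so H_1 ≅ Z ⊕ Z/2Z.
  H_2: rank ker ∂_2 − rank ∂_3 = (20 − 20) − 0 = 0, and there is no ∂_3, so H_2 ≅ 0.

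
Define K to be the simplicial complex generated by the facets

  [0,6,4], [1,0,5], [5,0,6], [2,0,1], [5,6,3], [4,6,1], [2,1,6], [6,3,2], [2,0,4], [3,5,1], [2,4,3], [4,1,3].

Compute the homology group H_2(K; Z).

Take the total order 0 < 1 < 2 < 3 < 4 < 5 < 6 on the vertex set. Then K (dimension 2) consists of the simplices:

  0-simplices (7): [0], [1], [2], [3], [4], [5], [6]
  1-simplices (18): [0,1], [0,2], [0,4], [0,5], [0,6], [1,2], [1,3], [1,4], [1,5], [1,6], [2,3], [2,4], [2,6], [3,4], [3,5], [3,6], [4,6], [5,6]
  2-simplices (12): [0,1,2], [0,1,5], [0,2,4], [0,4,6], [0,5,6], [1,2,6], [1,3,4], [1,3,5], [1,4,6], [2,3,4], [2,3,6], [3,5,6]

so the chain groups are C_0 ≅ Z^7, C_1 ≅ Z^18, C_2 ≅ Z^12.

∂_1: C_1 → C_0 sends each edge [p,q] (with p < q) to q − p. For instance
  ∂[3,6] = [6] − [3].
The resulting 7×18 matrix has rank 6, and its Smith normal form has invariant factors (1,1,1,1,1,1).

The boundary map ∂_2: C_2 → C_1 acts by ∂[p,q,r] = [q,r] − [p,r] + [p,q]. For instance
  ∂[0,2,4] = [2,4] − [0,4] + [0,2],
  ∂[1,4,6] = [4,6] − [1,6] + [1,4].
This gives a 18×12 integer matrix of rank 12; reducing to Smith normal form yields diagonal entries (1,1,1,1,1,1,1,1,1,1,1,2).

From H_k ≅ ker(∂_k) / im(∂_{k+1}) we obtain:

  H_2: rank ker ∂_2 − rank ∂_3 = (12 − 12) − 0 = 0, and there is no ∂_3, so H_2 ≅ 0.

(K is a triangulation of the real projective plane RP^2.)

H_2 = 0.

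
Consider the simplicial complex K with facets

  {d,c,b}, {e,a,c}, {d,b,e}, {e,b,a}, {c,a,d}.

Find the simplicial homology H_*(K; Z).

H_0 ≅ Z,  H_1 ≅ Z,  H_2 = 0.

K has 5 vertices, 10 edges, 5 triangles.
rank ∂_0 = 0, rank ∂_1 = 4 ⇒ b_0 = 5 − 0 − 4 = 1; all invariant factors of ∂_1 are 1 so no torsion. So H_0 ≅ Z.
rank ∂_1 = 4, rank ∂_2 = 5 ⇒ b_1 = 10 − 4 − 5 = 1; all invariant factors of ∂_2 are 1 so no torsion. So H_1 ≅ Z.
rank ∂_2 = 5, rank ∂_3 = 0 ⇒ b_2 = 5 − 5 − 0 = 0. So H_2 ≅ 0.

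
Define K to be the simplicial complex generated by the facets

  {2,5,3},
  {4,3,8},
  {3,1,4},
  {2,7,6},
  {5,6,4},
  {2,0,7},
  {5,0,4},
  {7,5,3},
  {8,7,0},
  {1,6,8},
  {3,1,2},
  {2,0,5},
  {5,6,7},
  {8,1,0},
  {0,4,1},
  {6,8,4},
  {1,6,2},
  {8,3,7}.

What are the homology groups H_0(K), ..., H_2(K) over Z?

Take the total order 0 < 1 < 2 < 3 < 4 < 5 < 6 < 7 < 8 on the vertex set. Then K (dimension 2) consists of the simplices:

  0-simplices (9): [0], [1], [2], [3], [4], [5], [6], [7], [8]
  1-simplices (27): (27 of them)
  2-simplices (18): [0,1,4], [0,1,8], [0,2,5], [0,2,7], [0,4,5], [0,7,8], [1,2,3], [1,2,6], [1,3,4], [1,6,8], [2,3,5], [2,6,7], [3,4,8], [3,5,7], [3,7,8], [4,5,6], [4,6,8], [5,6,7]

so the chain groups are C_0 ≅ Z^9, C_1 ≅ Z^27, C_2 ≅ Z^18.

Boundary ∂_1: C_1 → C_0 maps an edge to its endpoints' difference, ∂[p,q] = q − p.
The resulting 9×27 matrix has rank 8, and its Smith normal form has invariant factors (1,1,1,1,1,1,1,1).

∂_2: C_2 → C_1 acts by ∂[p,q,r] = [q,r] − [p,r] + [p,q]. For instance
  ∂[3,4,8] = [4,8] − [3,8] + [3,4],
  ∂[3,7,8] = [7,8] − [3,8] + [3,7].
This gives a 27×18 integer matrix of rank 18; reducing to Smith normal form yields diagonal entries (1,1,1,1,1,1,1,1,1,1,1,1,1,1,1,1,1,2).

From H_k ≅ ker(∂_k) / im(∂_{k+1}) we obtain:

  H_0: rank C_0 − rank ∂_1 = 9 − 8 = 1, and the invariant factors of ∂_1 are all 1, so H_0 = Z.
  H_1: rank ker ∂_1 − rank ∂_2 = (27 − 8) − 18 = 1, and ∂_2 has invariant factor 2 > 1, so H_1 = Z × Z/2.
  H_2: rank ker ∂_2 − rank ∂_3 = (18 − 18) − 0 = 0, and there is no ∂_3, so H_2 = 0.

(K is a triangulation of the Klein bottle.)

H_0 ≅ Z,  H_1 ≅ Z × Z/2,  H_2 = 0.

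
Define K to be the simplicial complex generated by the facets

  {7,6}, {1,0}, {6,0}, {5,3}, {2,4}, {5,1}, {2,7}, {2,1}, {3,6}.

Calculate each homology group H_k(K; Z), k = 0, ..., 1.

Take the total order 0 < 1 < 2 < 3 < 4 < 5 < 6 < 7 on the vertex set. Then K (dimension 1) consists of the simplices:

  0-simplices (8): [0], [1], [2], [3], [4], [5], [6], [7]
  1-simplices (9): [0,1], [0,6], [1,2], [1,5], [2,4], [2,7], [3,5], [3,6], [6,7]

giving chain groups C_0 ≅ Z^8, C_1 ≅ Z^9.

The boundary map ∂_1: C_1 → C_0 sends each edge [p,q] (with p < q) to q − p. For instance
  ∂[2,4] = [4] − [2].
The resulting 8×9 matrix has rank 7, and its Smith normal form has invariant factors (1,1,1,1,1,1,1).

Now H_k = ker ∂_k / im ∂_{k+1}, so:

  H_0: rank C_0 − rank ∂_1 = 8 − 7 = 1, and the invariant factors of ∂_1 are all 1, so H_0 ≅ Z.
  H_1: rank ker ∂_1 − rank ∂_2 = (9 − 7) − 0 = 2, and there is no ∂_2, so H_1 ≅ Z^2.

H_0 = Z,  H_1 = Z^2.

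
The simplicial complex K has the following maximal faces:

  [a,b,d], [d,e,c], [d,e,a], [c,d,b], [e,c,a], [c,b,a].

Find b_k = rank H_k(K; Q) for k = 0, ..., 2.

b_0 = 1, b_1 = 0, b_2 = 1.

Fix the vertex order a < b < c < d < e and write every simplex with vertices in increasing order. Then dim K = 2 and the simplices of K are:

  0-simplices (5): a, b, c, d, e
  1-simplices (9): ab, ac, ad, ae, bc, bd, cd, ce, de
  2-simplices (6): abc, abd, ace, ade, bcd, cde

giving chain groups C_0 ≅ Z^5, C_1 ≅ Z^9, C_2 ≅ Z^6.

The boundary map ∂_1: C_1 → C_0 sends each edge [p,q] (with p < q) to q − p. For instance
  ∂ce = e − c.
As a 5×9 matrix over Z this has rank 4, with invariant factors (1,1,1,1).

∂_2: C_2 → C_1 maps a triangle to the signed sum of its edges. For instance
  ∂cde = de − ce + cd,
  ∂abd = bd − ad + ab.
The 9×6 boundary matrix has rank 5 and Smith normal form diag(1,1,1,1,1).

Computing H_k = (kernel of ∂_k) / (image of ∂_{k+1}):

  H_0: rank C_0 − rank ∂_1 = 5 − 4 = 1, and the invariant factors of ∂_1 are all 1, so H_0 = Z.
  H_1: rank ker ∂_1 − rank ∂_2 = (9 − 4) − 5 = 0, and the invariant factors of ∂_2 are all 1, so H_1 = 0.
  H_2: rank ker ∂_2 − rank ∂_3 = (6 − 5) − 0 = 1, and there is no ∂_3, so H_2 = Z.

Hence the Betti numbers are b_0 = 1, b_1 = 0, b_2 = 1.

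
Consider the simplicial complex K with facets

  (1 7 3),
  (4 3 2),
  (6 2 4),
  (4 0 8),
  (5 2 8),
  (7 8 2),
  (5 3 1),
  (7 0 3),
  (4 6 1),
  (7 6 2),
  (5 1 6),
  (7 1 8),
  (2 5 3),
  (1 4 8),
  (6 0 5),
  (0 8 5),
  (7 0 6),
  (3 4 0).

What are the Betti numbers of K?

Take the total order 0 < 1 < 2 < 3 < 4 < 5 < 6 < 7 < 8 on the vertex set. Then K (dimension 2) consists of the simplices:

  0-simplices (9): [0], [1], [2], [3], [4], [5], [6], [7], [8]
  1-simplices (27): (27 of them)
  2-simplices (18): [0,3,4], [0,3,7], [0,4,8], [0,5,6], [0,5,8], [0,6,7], [1,3,5], [1,3,7], [1,4,6], [1,4,8], [1,5,6], [1,7,8], [2,3,4], [2,3,5], [2,4,6], [2,5,8], [2,6,7], [2,7,8]

giving chain groups C_0 ≅ Z^9, C_1 ≅ Z^27, C_2 ≅ Z^18.

The boundary map ∂_1: C_1 → C_0 is given by ∂[p,q] = [q] − [p].
As a 9×27 matrix over Z this has rank 8, with invariant factors (1,1,1,1,1,1,1,1).

∂_2: C_2 → C_1 sends each 2-simplex [p,q,r] to [q,r] − [p,r] + [p,q]. For instance
  ∂[1,5,6] = [5,6] − [1,6] + [1,5],
  ∂[2,3,4] = [3,4] − [2,4] + [2,3].
As a 27×18 matrix over Z this has rank 17, with invariant factors (1,1,1,1,1,1,1,1,1,1,1,1,1,1,1,1,1).

Reading off H_k = ker ∂_k / im ∂_{k+1}:

  H_0: rank C_0 − rank ∂_1 = 9 − 8 = 1, and the invariant factors of ∂_1 are all 1, so H_0 = Z.
  H_1: rank ker ∂_1 − rank ∂_2 = (27 − 8) − 17 = 2, and the invariant factors of ∂_2 are all 1, so H_1 = Z^2.
  H_2: rank ker ∂_2 − rank ∂_3 = (18 − 17) − 0 = 1, and there is no ∂_3, so H_2 = Z.

Hence the Betti numbers are b_0 = 1, b_1 = 2, b_2 = 1.

b_0 = 1, b_1 = 2, b_2 = 1.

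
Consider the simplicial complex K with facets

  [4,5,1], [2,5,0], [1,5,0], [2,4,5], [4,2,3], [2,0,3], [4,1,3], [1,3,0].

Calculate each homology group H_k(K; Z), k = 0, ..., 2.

Take the total order 0 < 1 < 2 < 3 < 4 < 5 on the vertex set. Then K (dimension 2) consists of the simplices:

  0-simplices (6): [0], [1], [2], [3], [4], [5]
  1-simplices (12): [0,1], [0,2], [0,3], [0,5], [1,3], [1,4], [1,5], [2,3], [2,4], [2,5], [3,4], [4,5]
  2-simplices (8): [0,1,3], [0,1,5], [0,2,3], [0,2,5], [1,3,4], [1,4,5], [2,3,4], [2,4,5]

so the chain groups are C_0 ≅ Z^6, C_1 ≅ Z^12, C_2 ≅ Z^8.

The boundary map ∂_1: C_1 → C_0 sends each edge [p,q] (with p < q) to q − p.
The 6×12 boundary matrix has rank 5 and Smith normal form diag(1,1,1,1,1).

∂_2: C_2 → C_1 maps a triangle to the signed sum of its edges. For instance
  ∂[1,3,4] = [3,4] − [1,4] + [1,3],
  ∂[0,2,5] = [2,5] − [0,5] + [0,2].
The resulting 12×8 matrix has rank 7, and its Smith normal form has invariant factors (1,1,1,1,1,1,1).

Reading off H_k = ker ∂_k / im ∂_{k+1}:

  H_0: rank C_0 − rank ∂_1 = 6 − 5 = 1, and the invariant factors of ∂_1 are all 1, so H_0 ≅ Z.
  H_1: rank ker ∂_1 − rank ∂_2 = (12 − 5) − 7 = 0, and the invariant factors of ∂_2 are all 1, so H_1 ≅ 0.
  H_2: rank ker ∂_2 − rank ∂_3 = (8 − 7) − 0 = 1, and there is no ∂_3, so H_2 ≅ Z.

(K is a triangulation of the 2-sphere S^2.)

H_0 = Z,  H_1 = 0,  H_2 = Z.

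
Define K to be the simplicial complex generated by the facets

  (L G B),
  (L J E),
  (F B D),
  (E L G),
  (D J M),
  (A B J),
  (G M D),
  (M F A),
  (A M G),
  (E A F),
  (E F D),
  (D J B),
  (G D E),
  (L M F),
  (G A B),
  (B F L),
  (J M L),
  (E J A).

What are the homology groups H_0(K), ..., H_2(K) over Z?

We work with the vertex ordering A < B < D < E < F < G < J < L < M. The simplices of K, each written with vertices in increasing order, are:

  0-simplices (9): A, B, D, E, F, G, J, L, M
  1-simplices (27): AB, AE, AF, AG, AJ, AM, BD, BF, BG, BJ, BL, DE, DF, DG, DJ, DM, EF, EG, EJ, EL, FL, FM, GL, GM, JL, JM, LM
  2-simplices (18): ABG, ABJ, AEF, AEJ, AFM, AGM, BDF, BDJ, BFL, BGL, DEF, DEG, DGM, DJM, EGL, EJL, FLM, JLM

so the chain groups are C_0 ≅ Z^9, C_1 ≅ Z^27, C_2 ≅ Z^18.

Boundary ∂_1: C_1 → C_0 maps an edge to its endpoints' difference, ∂[p,q] = q − p.
This gives a 9×27 integer matrix of rank 8; reducing to Smith normal form yields diagonal entries (1,1,1,1,1,1,1,1).

∂_2: C_2 → C_1 sends each 2-simplex [p,q,r] to [q,r] − [p,r] + [p,q]. For instance
  ∂DGM = GM − DM + DG,
  ∂AEF = EF − AF + AE.
The 27×18 boundary matrix has rank 17 and Smith normal form diag(1,1,1,1,1,1,1,1,1,1,1,1,1,1,1,1,1).

Computing H_k = (kernel of ∂_k) / (image of ∂_{k+1}):

  H_0: rank C_0 − rank ∂_1 = 9 − 8 = 1, and the invariant factors of ∂_1 are all 1, so H_0 = Z.
  H_1: rank ker ∂_1 − rank ∂_2 = (27 − 8) − 17 = 2, and the invariant factors of ∂_2 are all 1, so H_1 = Z^2.
  H_2: rank ker ∂_2 − rank ∂_3 = (18 − 17) − 0 = 1, and there is no ∂_3, so H_2 = Z.

(K is a triangulation of the torus T^2.)

H_0 = Z,  H_1 = Z^2,  H_2 = Z.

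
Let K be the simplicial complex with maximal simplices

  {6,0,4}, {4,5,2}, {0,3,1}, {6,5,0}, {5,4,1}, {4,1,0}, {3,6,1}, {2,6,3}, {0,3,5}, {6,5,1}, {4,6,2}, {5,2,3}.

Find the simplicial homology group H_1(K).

Order the vertices as 0 < 1 < 2 < 3 < 4 < 5 < 6. Listing each simplex with vertices in this order, K has dimension 2 with simplices:

  0-simplices (7): [0], [1], [2], [3], [4], [5], [6]
  1-simplices (18): [0,1], [0,3], [0,4], [0,5], [0,6], [1,3], [1,4], [1,5], [1,6], [2,3], [2,4], [2,5], [2,6], [3,5], [3,6], [4,5], [4,6], [5,6]
  2-simplices (12): [0,1,3], [0,1,4], [0,3,5], [0,4,6], [0,5,6], [1,3,6], [1,4,5], [1,5,6], [2,3,5], [2,3,6], [2,4,5], [2,4,6]

Hence C_0 ≅ Z^7, C_1 ≅ Z^18, C_2 ≅ Z^12.

Boundary ∂_1: C_1 → C_0 maps an edge to its endpoints' difference, ∂[p,q] = q − p.
The resulting 7×18 matrix has rank 6, and its Smith normal form has invariant factors (1,1,1,1,1,1).

Boundary ∂_2: C_2 → C_1 maps a triangle to the signed sum of its edges. For instance
  ∂[1,5,6] = [5,6] − [1,6] + [1,5],
  ∂[2,3,6] = [3,6] − [2,6] + [2,3].
This gives a 18×12 integer matrix of rank 12; reducing to Smith normal form yields diagonal entries (1,1,1,1,1,1,1,1,1,1,1,2).

From H_k ≅ ker(∂_k) / im(∂_{k+1}) we obtain:

  H_1: rank ker ∂_1 − rank ∂_2 = (18 − 6) − 12 = 0, and ∂_2 has invariant factor 2 > 1, so H_1 = Z/2.

H_1 = Z/2.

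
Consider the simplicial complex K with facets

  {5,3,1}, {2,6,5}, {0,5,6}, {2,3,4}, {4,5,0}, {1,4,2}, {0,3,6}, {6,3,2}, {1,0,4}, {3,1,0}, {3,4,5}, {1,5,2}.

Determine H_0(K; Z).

H_0 = Z.

We work with the vertex ordering 0 < 1 < 2 < 3 < 4 < 5 < 6. The simplices of K, each written with vertices in increasing order, are:

  0-simplices (7): [0], [1], [2], [3], [4], [5], [6]
  1-simplices (18): [0,1], [0,3], [0,4], [0,5], [0,6], [1,2], [1,3], [1,4], [1,5], [2,3], [2,4], [2,5], [2,6], [3,4], [3,5], [3,6], [4,5], [5,6]
  2-simplices (12): [0,1,3], [0,1,4], [0,3,6], [0,4,5], [0,5,6], [1,2,4], [1,2,5], [1,3,5], [2,3,4], [2,3,6], [2,5,6], [3,4,5]

so the chain groups are C_0 ≅ Z^7, C_1 ≅ Z^18, C_2 ≅ Z^12.

The boundary map ∂_1: C_1 → C_0 is given by ∂[p,q] = [q] − [p]. For instance
  ∂[2,4] = [4] − [2].
The 7×18 boundary matrix has rank 6 and Smith normal form diag(1,1,1,1,1,1).

Boundary ∂_2: C_2 → C_1 sends each 2-simplex [p,q,r] to [q,r] − [p,r] + [p,q]. For instance
  ∂[1,3,5] = [3,5] − [1,5] + [1,3],
  ∂[2,3,4] = [3,4] − [2,4] + [2,3].
As a 18×12 matrix over Z this has rank 12, with invariant factors (1,1,1,1,1,1,1,1,1,1,1,2).

Reading off H_k = ker ∂_k / im ∂_{k+1}:

  H_0: rank C_0 − rank ∂_1 = 7 − 6 = 1, and the invariant factors of ∂_1 are all 1, so H_0 = Z.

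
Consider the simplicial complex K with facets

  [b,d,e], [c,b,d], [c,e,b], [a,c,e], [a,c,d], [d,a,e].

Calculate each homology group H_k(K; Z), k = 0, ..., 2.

Take the total order a < b < c < d < e on the vertex set. Then K (dimension 2) consists of the simplices:

  0-simplices (5): a, b, c, d, e
  1-simplices (9): ac, ad, ae, bc, bd, be, cd, ce, de
  2-simplices (6): acd, ace, ade, bcd, bce, bde

so the chain groups are C_0 ≅ Z^5, C_1 ≅ Z^9, C_2 ≅ Z^6.

Boundary ∂_1: C_1 → C_0 maps an edge to its endpoints' difference, ∂[p,q] = q − p. For instance
  ∂ac = c − a.
As a 5×9 matrix over Z this has rank 4, with invariant factors (1,1,1,1).

Boundary ∂_2: C_2 → C_1 sends each 2-simplex [p,q,r] to [q,r] − [p,r] + [p,q]. For instance
  ∂bde = de − be + bd,
  ∂bce = ce − be + bc.
As a 9×6 matrix over Z this has rank 5, with invariant factors (1,1,1,1,1).

Now H_k = ker ∂_k / im ∂_{k+1}, so:

  H_0: rank C_0 − rank ∂_1 = 5 − 4 = 1, and the invariant factors of ∂_1 are all 1, so H_0 ≅ Z.
  H_1: rank ker ∂_1 − rank ∂_2 = (9 − 4) − 5 = 0, and the invariant factors of ∂_2 are all 1, so H_1 ≅ 0.
  H_2: rank ker ∂_2 − rank ∂_3 = (6 − 5) − 0 = 1, and there is no ∂_3, so H_2 ≅ Z.

H_0 = Z,  H_1 = 0,  H_2 = Z.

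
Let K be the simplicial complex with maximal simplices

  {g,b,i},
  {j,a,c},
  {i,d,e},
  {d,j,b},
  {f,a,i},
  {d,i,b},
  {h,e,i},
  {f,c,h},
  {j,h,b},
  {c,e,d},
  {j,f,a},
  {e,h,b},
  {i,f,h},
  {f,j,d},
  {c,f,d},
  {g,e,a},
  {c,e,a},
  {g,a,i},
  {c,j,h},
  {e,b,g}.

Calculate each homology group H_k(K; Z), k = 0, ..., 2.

H_0 = Z,  H_1 = Z ⊕ Z/2Z,  H_2 = 0.

Fix the vertex order a < b < c < d < e < f < g < h < i < j and write every simplex with vertices in increasing order. Then dim K = 2 and the simplices of K are:

  0-simplices (10): a, b, c, d, e, f, g, h, i, j
  1-simplices (30): ac, ae, af, ag, ai, aj, bd, be, bg, bh, bi, bj, cd, ce, cf, ch, cj, de, df, di, dj, eg, eh, ei, fh, fi, fj, gi, hi, hj
  2-simplices (20): ace, acj, aeg, afi, afj, agi, bdi, bdj, beg, beh, bgi, bhj, cde, cdf, cfh, chj, dei, dfj, ehi, fhi

so the chain groups are C_0 ≅ Z^10, C_1 ≅ Z^30, C_2 ≅ Z^20.

∂_1: C_1 → C_0 maps an edge to its endpoints' difference, ∂[p,q] = q − p.
The 10×30 boundary matrix has rank 9 and Smith normal form diag(1,1,1,1,1,1,1,1,1).

∂_2: C_2 → C_1 sends each 2-simplex [p,q,r] to [q,r] − [p,r] + [p,q]. For instance
  ∂acj = cj − aj + ac,
  ∂bdj = dj − bj + bd.
As a 30×20 matrix over Z this has rank 20, with invariant factors (1,1,1,1,1,1,1,1,1,1,1,1,1,1,1,1,1,1,1,2).

Computing H_k = (kernel of ∂_k) / (image of ∂_{k+1}):

  H_0: rank C_0 − rank ∂_1 = 10 − 9 = 1, and the invariant factors of ∂_1 are all 1, so H_0 ≅ Z.
  H_1: rank ker ∂_1 − rank ∂_2 = (30 − 9) − 20 = 1, and ∂_2 has invariant factor 2 > 1, so H_1 ≅ Z ⊕ Z/2Z.
  H_2: rank ker ∂_2 − rank ∂_3 = (20 − 20) − 0 = 0, and there is no ∂_3, so H_2 ≅ 0.

(K is a triangulation of the Klein bottle.)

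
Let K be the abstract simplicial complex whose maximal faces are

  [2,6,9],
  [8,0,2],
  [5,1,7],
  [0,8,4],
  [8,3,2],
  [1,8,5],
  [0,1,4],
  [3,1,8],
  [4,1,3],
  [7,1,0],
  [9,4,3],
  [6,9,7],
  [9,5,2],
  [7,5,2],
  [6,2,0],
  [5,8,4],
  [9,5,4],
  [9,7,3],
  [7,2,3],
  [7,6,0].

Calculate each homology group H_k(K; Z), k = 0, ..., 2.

H_0 ≅ Z,  H_1 ≅ Z ⊕ Z/2Z,  H_2 = 0.

Fix the vertex order 0 < 1 < 2 < 3 < 4 < 5 < 6 < 7 < 8 < 9 and write every simplex with vertices in increasing order. Then dim K = 2 and the simplices of K are:

  0-simplices (10): [0], [1], [2], [3], [4], [5], [6], [7], [8], [9]
  1-simplices (30): (30 of them)
  2-simplices (20): (20 of them)

Hence C_0 ≅ Z^10, C_1 ≅ Z^30, C_2 ≅ Z^20.

∂_1: C_1 → C_0 is given by ∂[p,q] = [q] − [p]. For instance
  ∂[0,2] = [2] − [0].
The 10×30 boundary matrix has rank 9 and Smith normal form diag(1,1,1,1,1,1,1,1,1).

Boundary ∂_2: C_2 → C_1 acts by ∂[p,q,r] = [q,r] − [p,r] + [p,q]. For instance
  ∂[0,1,7] = [1,7] − [0,7] + [0,1],
  ∂[0,1,4] = [1,4] − [0,4] + [0,1].
As a 30×20 matrix over Z this has rank 20, with invariant factors (1,1,1,1,1,1,1,1,1,1,1,1,1,1,1,1,1,1,1,2).

From H_k ≅ ker(∂_k) / im(∂_{k+1}) we obtain:

  H_0: rank C_0 − rank ∂_1 = 10 − 9 = 1, and the invariant factors of ∂_1 are all 1, so H_0 = Z.
  H_1: rank ker ∂_1 − rank ∂_2 = (30 − 9) − 20 = 1, and ∂_2 has invariant factor 2 > 1, so H_1 = Z ⊕ Z/2Z.
  H_2: rank ker ∂_2 − rank ∂_3 = (20 − 20) − 0 = 0, and there is no ∂_3, so H_2 = 0.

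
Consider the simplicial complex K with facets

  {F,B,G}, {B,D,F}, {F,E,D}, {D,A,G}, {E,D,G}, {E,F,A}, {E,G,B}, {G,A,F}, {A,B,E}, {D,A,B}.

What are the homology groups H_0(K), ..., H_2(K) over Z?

H_0 ≅ Z,  H_1 ≅ Z_2,  H_2 = 0.

Fix the vertex order A < B < D < E < F < G and write every simplex with vertices in increasing order. Then dim K = 2 and the simplices of K are:

  0-simplices (6): A, B, D, E, F, G
  1-simplices (15): AB, AD, AE, AF, AG, BD, BE, BF, BG, DE, DF, DG, EF, EG, FG
  2-simplices (10): ABD, ABE, ADG, AEF, AFG, BDF, BEG, BFG, DEF, DEG

giving chain groups C_0 ≅ Z^6, C_1 ≅ Z^15, C_2 ≅ Z^10.

Boundary ∂_1: C_1 → C_0 maps an edge to its endpoints' difference, ∂[p,q] = q − p. For instance
  ∂BE = E − B.
The resulting 6×15 matrix has rank 5, and its Smith normal form has invariant factors (1,1,1,1,1).

Boundary ∂_2: C_2 → C_1 maps a triangle to the signed sum of its edges. For instance
  ∂BEG = EG − BG + BE,
  ∂DEG = EG − DG + DE.
The 15×10 boundary matrix has rank 10 and Smith normal form diag(1,1,1,1,1,1,1,1,1,2).

From H_k ≅ ker(∂_k) / im(∂_{k+1}) we obtain:

  H_0: rank C_0 − rank ∂_1 = 6 − 5 = 1, and the invariant factors of ∂_1 are all 1, so H_0 = Z.
  H_1: rank ker ∂_1 − rank ∂_2 = (15 − 5) − 10 = 0, and ∂_2 has invariant factor 2 > 1, so H_1 = Z_2.
  H_2: rank ker ∂_2 − rank ∂_3 = (10 − 10) − 0 = 0, and there is no ∂_3, so H_2 = 0.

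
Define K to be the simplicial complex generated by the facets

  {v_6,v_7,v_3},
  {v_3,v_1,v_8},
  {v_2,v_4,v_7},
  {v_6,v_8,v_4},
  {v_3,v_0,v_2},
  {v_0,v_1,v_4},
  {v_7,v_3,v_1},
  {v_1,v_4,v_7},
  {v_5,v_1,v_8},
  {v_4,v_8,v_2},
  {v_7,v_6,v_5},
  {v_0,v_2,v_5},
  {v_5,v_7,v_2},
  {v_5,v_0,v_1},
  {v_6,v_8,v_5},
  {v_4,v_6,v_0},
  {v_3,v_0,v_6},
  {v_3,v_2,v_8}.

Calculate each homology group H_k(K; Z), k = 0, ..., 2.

We work with the vertex ordering v_0 < v_1 < v_2 < v_3 < v_4 < v_5 < v_6 < v_7 < v_8. The simplices of K, each written with vertices in increasing order, are:

  0-simplices (9): [v_0], [v_1], [v_2], [v_3], [v_4], [v_5], [v_6], [v_7], [v_8]
  1-simplices (27): (27 of them)
  2-simplices (18): (18 of them)

Hence C_0 ≅ Z^9, C_1 ≅ Z^27, C_2 ≅ Z^18.

The boundary map ∂_1: C_1 → C_0 is given by ∂[p,q] = [q] − [p].
The resulting 9×27 matrix has rank 8, and its Smith normal form has invariant factors (1,1,1,1,1,1,1,1).

Boundary ∂_2: C_2 → C_1 maps a triangle to the signed sum of its edges. For instance
  ∂[v_0,v_1,v_5] = [v_1,v_5] − [v_0,v_5] + [v_0,v_1],
  ∂[v_2,v_3,v_8] = [v_3,v_8] − [v_2,v_8] + [v_2,v_3].
As a 27×18 matrix over Z this has rank 17, with invariant factors (1,1,1,1,1,1,1,1,1,1,1,1,1,1,1,1,1).

From H_k ≅ ker(∂_k) / im(∂_{k+1}) we obtain:

  H_0: rank C_0 − rank ∂_1 = 9 − 8 = 1, and the invariant factors of ∂_1 are all 1, so H_0 ≅ Z.
  H_1: rank ker ∂_1 − rank ∂_2 = (27 − 8) − 17 = 2, and the invariant factors of ∂_2 are all 1, so H_1 ≅ Z^2.
  H_2: rank ker ∂_2 − rank ∂_3 = (18 − 17) − 0 = 1, and there is no ∂_3, so H_2 ≅ Z.

As a check, the Euler characteristic is 9 − 27 + 18 = 0, which agrees with 1 − 2 + 1 = 0.

H_0 = Z,  H_1 = Z^2,  H_2 = Z.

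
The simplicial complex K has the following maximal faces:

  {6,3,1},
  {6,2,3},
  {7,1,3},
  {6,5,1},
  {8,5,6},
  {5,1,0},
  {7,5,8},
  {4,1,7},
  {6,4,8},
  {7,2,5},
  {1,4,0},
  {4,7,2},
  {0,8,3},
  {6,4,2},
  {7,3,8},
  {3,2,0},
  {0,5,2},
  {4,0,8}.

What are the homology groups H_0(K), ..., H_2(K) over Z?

K has 9 vertices, 27 edges, 18 triangles.
rank ∂_0 = 0, rank ∂_1 = 8 ⇒ b_0 = 9 − 0 − 8 = 1; all invariant factors of ∂_1 are 1 so no torsion. So H_0 ≅ Z.
rank ∂_1 = 8, rank ∂_2 = 17 ⇒ b_1 = 27 − 8 − 17 = 2; all invariant factors of ∂_2 are 1 so no torsion. So H_1 ≅ Z^2.
rank ∂_2 = 17, rank ∂_3 = 0 ⇒ b_2 = 18 − 17 − 0 = 1. So H_2 ≅ Z.

H_0 = Z,  H_1 = Z^2,  H_2 = Z.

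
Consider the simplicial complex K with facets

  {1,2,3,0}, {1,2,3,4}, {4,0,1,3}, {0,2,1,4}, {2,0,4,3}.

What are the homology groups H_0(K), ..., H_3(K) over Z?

We work with the vertex ordering 0 < 1 < 2 < 3 < 4. The simplices of K, each written with vertices in increasing order, are:

  0-simplices (5): [0], [1], [2], [3], [4]
  1-simplices (10): [0,1], [0,2], [0,3], [0,4], [1,2], [1,3], [1,4], [2,3], [2,4], [3,4]
  2-simplices (10): [0,1,2], [0,1,3], [0,1,4], [0,2,3], [0,2,4], [0,3,4], [1,2,3], [1,2,4], [1,3,4], [2,3,4]
  3-simplices (5): [0,1,2,3], [0,1,2,4], [0,1,3,4], [0,2,3,4], [1,2,3,4]

Hence C_0 ≅ Z^5, C_1 ≅ Z^10, C_2 ≅ Z^10, C_3 ≅ Z^5.

∂_1: C_1 → C_0 maps an edge to its endpoints' difference, ∂[p,q] = q − p.
As a 5×10 matrix over Z this has rank 4, with invariant factors (1,1,1,1).

The boundary map ∂_2: C_2 → C_1 sends each 2-simplex [p,q,r] to [q,r] − [p,r] + [p,q]. For instance
  ∂[1,3,4] = [3,4] − [1,4] + [1,3],
  ∂[0,2,3] = [2,3] − [0,3] + [0,2].
This gives a 10×10 integer matrix of rank 6; reducing to Smith normal form yields diagonal entries (1,1,1,1,1,1).

Boundary ∂_3: C_3 → C_2 sends each 3-simplex σ to the alternating sum Σ_i (−1)^i (σ with its i-th vertex removed). For instance
  ∂[0,2,3,4] = [2,3,4] − [0,3,4] + [0,2,4] − [0,2,3],
  ∂[0,1,2,3] = [1,2,3] − [0,2,3] + [0,1,3] − [0,1,2].
The resulting 10×5 matrix has rank 4, and its Smith normal form has invariant factors (1,1,1,1).

Now H_k = ker ∂_k / im ∂_{k+1}, so:

  H_0: rank C_0 − rank ∂_1 = 5 − 4 = 1, and the invariant factors of ∂_1 are all 1, so H_0 = Z.
  H_1: rank ker ∂_1 − rank ∂_2 = (10 − 4) − 6 = 0, and the invariant factors of ∂_2 are all 1, so H_1 = 0.
  H_2: rank ker ∂_2 − rank ∂_3 = (10 − 6) − 4 = 0, and the invariant factors of ∂_3 are all 1, so H_2 = 0.
  H_3: rank ker ∂_3 − rank ∂_4 = (5 − 4) − 0 = 1, and there is no ∂_4, so H_3 = Z.

H_0 ≅ Z,  H_1 = 0,  H_2 = 0,  H_3 ≅ Z.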